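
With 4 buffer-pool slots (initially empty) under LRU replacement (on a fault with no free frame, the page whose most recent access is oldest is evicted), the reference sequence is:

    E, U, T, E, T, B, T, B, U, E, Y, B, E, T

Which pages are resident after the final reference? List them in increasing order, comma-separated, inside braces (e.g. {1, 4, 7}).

{B, E, T, Y}

E -> fault, frames [E]
U -> fault, frames [E, U]
T -> fault, frames [E, U, T]
E -> hit
T -> hit
B -> fault, frames [U, E, T, B]
T -> hit
B -> hit
U -> hit
E -> hit
Y -> fault, evict T, frames [B, U, E, Y]
B -> hit
E -> hit
T -> fault, evict U, frames [Y, B, E, T]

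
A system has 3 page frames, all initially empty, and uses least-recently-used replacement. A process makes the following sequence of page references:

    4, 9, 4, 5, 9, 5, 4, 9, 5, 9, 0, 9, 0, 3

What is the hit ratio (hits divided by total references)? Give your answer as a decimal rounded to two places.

4 -> miss, frames [4]
9 -> miss, frames [4, 9]
4 -> hit
5 -> miss, frames [9, 4, 5]
9 -> hit
5 -> hit
4 -> hit
9 -> hit
5 -> hit
9 -> hit
0 -> miss, evict 4, frames [5, 9, 0]
9 -> hit
0 -> hit
3 -> miss, evict 5, frames [9, 0, 3]
Hits: 9 of 14 references → 9/14 = 0.6429.

0.64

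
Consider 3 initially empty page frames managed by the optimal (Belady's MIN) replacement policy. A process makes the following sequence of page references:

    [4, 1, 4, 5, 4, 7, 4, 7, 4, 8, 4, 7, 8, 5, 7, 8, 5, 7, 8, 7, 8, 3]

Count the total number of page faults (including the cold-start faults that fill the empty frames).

7

4 → miss, frames {4}
1 → miss, frames {4,1}
4 → hit
5 → miss, frames {4,1,5}
4 → hit
7 → miss, evict 1, frames {4,5,7}
4 → hit
7 → hit
4 → hit
8 → miss, evict 5, frames {4,7,8}
4 → hit
7 → hit
8 → hit
5 → miss, evict 4, frames {7,8,5}
7 → hit
8 → hit
5 → hit
7 → hit
8 → hit
7 → hit
8 → hit
3 → miss, evict 5, frames {7,8,3}
Page faults: 7.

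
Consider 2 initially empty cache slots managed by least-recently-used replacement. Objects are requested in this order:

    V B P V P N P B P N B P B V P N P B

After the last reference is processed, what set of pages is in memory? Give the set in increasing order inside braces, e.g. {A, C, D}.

V → miss, frames [V]
B → miss, frames [V, B]
P → miss, evict V, frames [B, P]
V → miss, evict B, frames [P, V]
P → hit
N → miss, evict V, frames [P, N]
P → hit
B → miss, evict N, frames [P, B]
P → hit
N → miss, evict B, frames [P, N]
B → miss, evict P, frames [N, B]
P → miss, evict N, frames [B, P]
B → hit
V → miss, evict P, frames [B, V]
P → miss, evict B, frames [V, P]
N → miss, evict V, frames [P, N]
P → hit
B → miss, evict N, frames [P, B]

{B, P}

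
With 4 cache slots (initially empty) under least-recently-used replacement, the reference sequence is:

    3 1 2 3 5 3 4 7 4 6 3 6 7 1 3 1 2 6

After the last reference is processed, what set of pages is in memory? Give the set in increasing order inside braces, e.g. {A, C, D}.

{1, 2, 3, 6}

3: miss, frames (3)
1: miss, frames (3 1)
2: miss, frames (3 1 2)
3: hit
5: miss, frames (1 2 3 5)
3: hit
4: miss, evict 1, frames (2 5 3 4)
7: miss, evict 2, frames (5 3 4 7)
4: hit
6: miss, evict 5, frames (3 7 4 6)
3: hit
6: hit
7: hit
1: miss, evict 4, frames (3 6 7 1)
3: hit
1: hit
2: miss, evict 6, frames (7 3 1 2)
6: miss, evict 7, frames (3 1 2 6)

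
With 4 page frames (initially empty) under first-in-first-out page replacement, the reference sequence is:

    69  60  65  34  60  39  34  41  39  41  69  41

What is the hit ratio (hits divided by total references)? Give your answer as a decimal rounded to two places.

69 → fault, frames [69]
60 → fault, frames [69, 60]
65 → fault, frames [69, 60, 65]
34 → fault, frames [69, 60, 65, 34]
60 → hit
39 → fault, evict 69, frames [60, 65, 34, 39]
34 → hit
41 → fault, evict 60, frames [65, 34, 39, 41]
39 → hit
41 → hit
69 → fault, evict 65, frames [34, 39, 41, 69]
41 → hit
Hits: 5 of 12 references → 5/12 = 0.4167.

0.42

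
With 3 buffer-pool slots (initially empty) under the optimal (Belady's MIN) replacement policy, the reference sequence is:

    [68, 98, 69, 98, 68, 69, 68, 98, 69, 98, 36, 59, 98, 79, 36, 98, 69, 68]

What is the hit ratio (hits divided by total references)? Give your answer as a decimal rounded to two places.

68 → miss, frames [68]
98 → miss, frames [68, 98]
69 → miss, frames [68, 98, 69]
98 → hit
68 → hit
69 → hit
68 → hit
98 → hit
69 → hit
98 → hit
36 → miss, evict 68, frames [98, 69, 36]
59 → miss, evict 69, frames [98, 36, 59]
98 → hit
79 → miss, evict 59, frames [98, 36, 79]
36 → hit
98 → hit
69 → miss, evict 79, frames [98, 36, 69]
68 → miss, evict 69, frames [98, 36, 68]
Hits: 10 of 18 references → 10/18 = 0.5556.

0.56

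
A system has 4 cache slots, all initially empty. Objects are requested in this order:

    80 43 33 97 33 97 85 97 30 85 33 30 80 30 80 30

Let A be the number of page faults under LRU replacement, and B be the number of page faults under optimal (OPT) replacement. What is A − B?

Under LRU: F F F F . . F . F . . . F . . . → 7 faults.
Under OPT: F F F F . . F . F . . . . . . . → 6 faults.
A − B = 7 − 6 = 1.

1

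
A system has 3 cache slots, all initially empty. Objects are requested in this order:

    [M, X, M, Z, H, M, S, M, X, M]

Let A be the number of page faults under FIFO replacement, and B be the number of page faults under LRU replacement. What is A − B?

Under FIFO: F F . F F F F . F . → 7 faults.
Under LRU: F F . F F . F . F . → 6 faults.
A − B = 7 − 6 = 1.

1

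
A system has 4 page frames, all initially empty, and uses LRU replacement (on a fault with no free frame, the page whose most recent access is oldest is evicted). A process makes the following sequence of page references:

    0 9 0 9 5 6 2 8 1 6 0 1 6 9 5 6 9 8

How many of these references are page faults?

11

0 -> miss, frames (0)
9 -> miss, frames (0 9)
0 -> hit
9 -> hit
5 -> miss, frames (0 9 5)
6 -> miss, frames (0 9 5 6)
2 -> miss, evict 0, frames (9 5 6 2)
8 -> miss, evict 9, frames (5 6 2 8)
1 -> miss, evict 5, frames (6 2 8 1)
6 -> hit
0 -> miss, evict 2, frames (8 1 6 0)
1 -> hit
6 -> hit
9 -> miss, evict 8, frames (0 1 6 9)
5 -> miss, evict 0, frames (1 6 9 5)
6 -> hit
9 -> hit
8 -> miss, evict 1, frames (5 6 9 8)
Page faults: 11.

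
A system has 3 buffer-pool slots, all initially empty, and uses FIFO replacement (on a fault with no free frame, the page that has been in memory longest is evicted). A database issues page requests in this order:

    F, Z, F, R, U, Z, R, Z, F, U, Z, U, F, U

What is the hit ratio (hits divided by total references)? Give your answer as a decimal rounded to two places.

0.57

F -> miss, frames [F]
Z -> miss, frames [F, Z]
F -> hit
R -> miss, frames [F, Z, R]
U -> miss, evict F, frames [Z, R, U]
Z -> hit
R -> hit
Z -> hit
F -> miss, evict Z, frames [R, U, F]
U -> hit
Z -> miss, evict R, frames [U, F, Z]
U -> hit
F -> hit
U -> hit
Hits: 8 of 14 references → 8/14 = 0.5714.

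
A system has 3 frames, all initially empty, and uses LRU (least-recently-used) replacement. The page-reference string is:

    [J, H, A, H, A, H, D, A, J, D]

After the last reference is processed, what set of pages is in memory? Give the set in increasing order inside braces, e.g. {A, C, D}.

J → miss, frames [J]
H → miss, frames [J, H]
A → miss, frames [J, H, A]
H → hit
A → hit
H → hit
D → miss, evict J, frames [A, H, D]
A → hit
J → miss, evict H, frames [D, A, J]
D → hit

{A, D, J}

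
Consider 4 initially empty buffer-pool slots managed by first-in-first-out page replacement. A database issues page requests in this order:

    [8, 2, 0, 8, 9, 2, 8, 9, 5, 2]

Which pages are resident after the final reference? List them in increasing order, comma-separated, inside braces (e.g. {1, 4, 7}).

8 -> miss, frames {8}
2 -> miss, frames {8,2}
0 -> miss, frames {8,2,0}
8 -> hit
9 -> miss, frames {8,2,0,9}
2 -> hit
8 -> hit
9 -> hit
5 -> miss, evict 8, frames {2,0,9,5}
2 -> hit

{0, 2, 5, 9}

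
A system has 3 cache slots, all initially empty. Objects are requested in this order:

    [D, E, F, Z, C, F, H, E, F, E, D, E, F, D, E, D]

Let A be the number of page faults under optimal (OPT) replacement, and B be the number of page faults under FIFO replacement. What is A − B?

Under OPT: F F F F F . F . . . F . . . . . → 7 faults.
Under FIFO: F F F F F . F F F . F . . . . . → 9 faults.
A − B = 7 − 9 = -2.

-2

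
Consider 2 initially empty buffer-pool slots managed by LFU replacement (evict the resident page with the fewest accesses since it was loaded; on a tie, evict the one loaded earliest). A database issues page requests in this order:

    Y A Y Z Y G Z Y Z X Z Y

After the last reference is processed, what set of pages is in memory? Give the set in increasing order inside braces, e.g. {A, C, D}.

{Y, Z}

Y: fault, frames {Y}
A: fault, frames {Y,A}
Y: hit
Z: fault, evict A, frames {Y,Z}
Y: hit
G: fault, evict Z, frames {Y,G}
Z: fault, evict G, frames {Y,Z}
Y: hit
Z: hit
X: fault, evict Z, frames {Y,X}
Z: fault, evict X, frames {Y,Z}
Y: hit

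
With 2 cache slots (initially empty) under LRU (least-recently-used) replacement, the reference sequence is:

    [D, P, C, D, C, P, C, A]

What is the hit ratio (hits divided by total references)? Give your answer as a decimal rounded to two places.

0.25

D → miss, frames {D}
P → miss, frames {D,P}
C → miss, evict D, frames {P,C}
D → miss, evict P, frames {C,D}
C → hit
P → miss, evict D, frames {C,P}
C → hit
A → miss, evict P, frames {C,A}
Hits: 2 of 8 references → 2/8 = 0.2500.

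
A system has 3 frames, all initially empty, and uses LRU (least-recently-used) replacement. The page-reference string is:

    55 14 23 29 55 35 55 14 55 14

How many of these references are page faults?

7

55: fault, frames (55)
14: fault, frames (55 14)
23: fault, frames (55 14 23)
29: fault, evict 55, frames (14 23 29)
55: fault, evict 14, frames (23 29 55)
35: fault, evict 23, frames (29 55 35)
55: hit
14: fault, evict 29, frames (35 55 14)
55: hit
14: hit
Page faults: 7.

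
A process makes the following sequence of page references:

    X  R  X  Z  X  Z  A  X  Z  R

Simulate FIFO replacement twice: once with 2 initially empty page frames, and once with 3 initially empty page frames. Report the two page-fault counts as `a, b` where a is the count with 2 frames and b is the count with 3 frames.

2 frames: F F . F F . F . F F → 7 faults.
3 frames: F F . F . . F F . F → 6 faults.
6 < 7: adding a frame reduced faults, as is typical.

7, 6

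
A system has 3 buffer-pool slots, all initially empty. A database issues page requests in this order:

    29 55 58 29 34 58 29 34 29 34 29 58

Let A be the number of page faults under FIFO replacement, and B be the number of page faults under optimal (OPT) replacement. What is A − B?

Under FIFO: F F F . F . F . . . . . → 5 faults.
Under OPT: F F F . F . . . . . . . → 4 faults.
A − B = 5 − 4 = 1.

1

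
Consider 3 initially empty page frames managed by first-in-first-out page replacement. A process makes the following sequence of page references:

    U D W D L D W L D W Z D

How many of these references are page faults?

U -> fault, frames [U]
D -> fault, frames [U, D]
W -> fault, frames [U, D, W]
D -> hit
L -> fault, evict U, frames [D, W, L]
D -> hit
W -> hit
L -> hit
D -> hit
W -> hit
Z -> fault, evict D, frames [W, L, Z]
D -> fault, evict W, frames [L, Z, D]
Page faults: 6.

6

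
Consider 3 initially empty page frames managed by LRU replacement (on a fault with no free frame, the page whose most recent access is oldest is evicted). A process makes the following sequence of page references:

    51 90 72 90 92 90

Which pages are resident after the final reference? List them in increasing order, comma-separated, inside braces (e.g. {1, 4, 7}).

{72, 90, 92}

51 -> miss, frames [51]
90 -> miss, frames [51, 90]
72 -> miss, frames [51, 90, 72]
90 -> hit
92 -> miss, evict 51, frames [72, 90, 92]
90 -> hit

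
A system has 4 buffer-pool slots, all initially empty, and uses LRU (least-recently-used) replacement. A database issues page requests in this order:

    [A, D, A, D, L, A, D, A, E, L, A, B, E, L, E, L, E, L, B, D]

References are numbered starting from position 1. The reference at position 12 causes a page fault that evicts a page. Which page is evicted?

D

pos 1: A → miss, frames {A}
pos 2: D → miss, frames {A,D}
pos 3: A → hit
pos 4: D → hit
pos 5: L → miss, frames {A,D,L}
pos 6: A → hit
pos 7: D → hit
pos 8: A → hit
pos 9: E → miss, frames {L,D,A,E}
pos 10: L → hit
pos 11: A → hit
pos 12: B → miss, evict D, frames {E,L,A,B}
At position 12, page D is evicted.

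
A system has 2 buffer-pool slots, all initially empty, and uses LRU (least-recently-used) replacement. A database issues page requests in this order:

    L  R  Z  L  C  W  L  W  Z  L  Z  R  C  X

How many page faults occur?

L → miss, frames (L)
R → miss, frames (L R)
Z → miss, evict L, frames (R Z)
L → miss, evict R, frames (Z L)
C → miss, evict Z, frames (L C)
W → miss, evict L, frames (C W)
L → miss, evict C, frames (W L)
W → hit
Z → miss, evict L, frames (W Z)
L → miss, evict W, frames (Z L)
Z → hit
R → miss, evict L, frames (Z R)
C → miss, evict Z, frames (R C)
X → miss, evict R, frames (C X)
Page faults: 12.

12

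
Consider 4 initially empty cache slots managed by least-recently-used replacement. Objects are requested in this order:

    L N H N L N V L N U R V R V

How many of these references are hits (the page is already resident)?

7

L: miss, frames [L]
N: miss, frames [L, N]
H: miss, frames [L, N, H]
N: hit
L: hit
N: hit
V: miss, frames [H, L, N, V]
L: hit
N: hit
U: miss, evict H, frames [V, L, N, U]
R: miss, evict V, frames [L, N, U, R]
V: miss, evict L, frames [N, U, R, V]
R: hit
V: hit
Hits: 7.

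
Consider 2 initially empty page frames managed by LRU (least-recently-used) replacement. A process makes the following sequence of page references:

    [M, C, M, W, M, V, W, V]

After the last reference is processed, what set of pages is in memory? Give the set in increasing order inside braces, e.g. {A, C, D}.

M -> miss, frames {M}
C -> miss, frames {M,C}
M -> hit
W -> miss, evict C, frames {M,W}
M -> hit
V -> miss, evict W, frames {M,V}
W -> miss, evict M, frames {V,W}
V -> hit

{V, W}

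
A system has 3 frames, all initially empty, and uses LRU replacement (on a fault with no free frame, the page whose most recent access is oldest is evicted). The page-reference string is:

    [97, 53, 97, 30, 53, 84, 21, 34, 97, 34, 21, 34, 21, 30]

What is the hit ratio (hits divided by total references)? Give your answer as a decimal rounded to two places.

0.43

97 -> miss, frames [97]
53 -> miss, frames [97, 53]
97 -> hit
30 -> miss, frames [53, 97, 30]
53 -> hit
84 -> miss, evict 97, frames [30, 53, 84]
21 -> miss, evict 30, frames [53, 84, 21]
34 -> miss, evict 53, frames [84, 21, 34]
97 -> miss, evict 84, frames [21, 34, 97]
34 -> hit
21 -> hit
34 -> hit
21 -> hit
30 -> miss, evict 97, frames [34, 21, 30]
Hits: 6 of 14 references → 6/14 = 0.4286.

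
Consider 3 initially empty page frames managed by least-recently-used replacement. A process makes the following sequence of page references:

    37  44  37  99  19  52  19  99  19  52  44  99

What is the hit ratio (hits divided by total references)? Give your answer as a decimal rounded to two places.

37 -> miss, frames (37)
44 -> miss, frames (37 44)
37 -> hit
99 -> miss, frames (44 37 99)
19 -> miss, evict 44, frames (37 99 19)
52 -> miss, evict 37, frames (99 19 52)
19 -> hit
99 -> hit
19 -> hit
52 -> hit
44 -> miss, evict 99, frames (19 52 44)
99 -> miss, evict 19, frames (52 44 99)
Hits: 5 of 12 references → 5/12 = 0.4167.

0.42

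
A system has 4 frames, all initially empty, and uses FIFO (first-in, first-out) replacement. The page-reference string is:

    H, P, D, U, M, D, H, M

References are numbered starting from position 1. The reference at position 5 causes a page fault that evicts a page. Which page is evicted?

pos 1: H: miss, frames {H}
pos 2: P: miss, frames {H,P}
pos 3: D: miss, frames {H,P,D}
pos 4: U: miss, frames {H,P,D,U}
pos 5: M: miss, evict H, frames {P,D,U,M}
At position 5, page H is evicted.

H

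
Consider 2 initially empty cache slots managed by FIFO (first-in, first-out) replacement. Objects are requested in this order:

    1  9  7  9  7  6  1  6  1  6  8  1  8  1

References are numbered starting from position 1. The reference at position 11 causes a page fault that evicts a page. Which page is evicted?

6

pos 1: 1 → miss, frames {1}
pos 2: 9 → miss, frames {1,9}
pos 3: 7 → miss, evict 1, frames {9,7}
pos 4: 9 → hit
pos 5: 7 → hit
pos 6: 6 → miss, evict 9, frames {7,6}
pos 7: 1 → miss, evict 7, frames {6,1}
pos 8: 6 → hit
pos 9: 1 → hit
pos 10: 6 → hit
pos 11: 8 → miss, evict 6, frames {1,8}
At position 11, page 6 is evicted.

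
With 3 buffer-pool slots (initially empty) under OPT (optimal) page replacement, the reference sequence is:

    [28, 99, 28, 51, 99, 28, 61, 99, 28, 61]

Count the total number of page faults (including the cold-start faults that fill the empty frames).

28: fault, frames [28]
99: fault, frames [28, 99]
28: hit
51: fault, frames [28, 99, 51]
99: hit
28: hit
61: fault, evict 51, frames [28, 99, 61]
99: hit
28: hit
61: hit
Page faults: 4.

4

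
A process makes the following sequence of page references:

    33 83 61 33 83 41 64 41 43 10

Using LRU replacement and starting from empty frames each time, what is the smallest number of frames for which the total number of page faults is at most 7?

3

f=1: 10 faults
f=2: 9 faults
f=3: 7 faults
f=4: 7 faults
f=5: 7 faults
f=6: 7 faults
f=7: 7 faults
Smallest f with faults ≤ 7 is 3.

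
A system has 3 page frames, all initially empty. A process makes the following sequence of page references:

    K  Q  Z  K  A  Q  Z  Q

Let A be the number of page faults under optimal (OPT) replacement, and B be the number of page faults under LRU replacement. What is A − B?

Under OPT: F F F . F . . . → 4 faults.
Under LRU: F F F . F F F . → 6 faults.
A − B = 4 − 6 = -2.

-2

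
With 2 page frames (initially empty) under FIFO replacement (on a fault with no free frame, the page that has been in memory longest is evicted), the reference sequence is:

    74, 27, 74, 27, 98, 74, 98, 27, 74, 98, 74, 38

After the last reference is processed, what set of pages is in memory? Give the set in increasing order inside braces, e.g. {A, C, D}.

74 → miss, frames (74)
27 → miss, frames (74 27)
74 → hit
27 → hit
98 → miss, evict 74, frames (27 98)
74 → miss, evict 27, frames (98 74)
98 → hit
27 → miss, evict 98, frames (74 27)
74 → hit
98 → miss, evict 74, frames (27 98)
74 → miss, evict 27, frames (98 74)
38 → miss, evict 98, frames (74 38)

{38, 74}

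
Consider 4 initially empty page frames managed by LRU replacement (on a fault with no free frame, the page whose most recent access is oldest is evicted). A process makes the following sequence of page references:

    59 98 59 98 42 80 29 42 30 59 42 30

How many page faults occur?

59: fault, frames [59]
98: fault, frames [59, 98]
59: hit
98: hit
42: fault, frames [59, 98, 42]
80: fault, frames [59, 98, 42, 80]
29: fault, evict 59, frames [98, 42, 80, 29]
42: hit
30: fault, evict 98, frames [80, 29, 42, 30]
59: fault, evict 80, frames [29, 42, 30, 59]
42: hit
30: hit
Page faults: 7.

7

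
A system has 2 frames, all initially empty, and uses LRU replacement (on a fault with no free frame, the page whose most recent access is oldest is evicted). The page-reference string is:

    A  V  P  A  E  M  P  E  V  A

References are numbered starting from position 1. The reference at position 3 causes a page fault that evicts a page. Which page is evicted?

A

pos 1: A → miss, frames [A]
pos 2: V → miss, frames [A, V]
pos 3: P → miss, evict A, frames [V, P]
At position 3, page A is evicted.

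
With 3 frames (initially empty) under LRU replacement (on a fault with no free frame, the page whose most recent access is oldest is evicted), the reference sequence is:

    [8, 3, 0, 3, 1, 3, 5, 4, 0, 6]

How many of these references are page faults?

8 -> miss, frames (8)
3 -> miss, frames (8 3)
0 -> miss, frames (8 3 0)
3 -> hit
1 -> miss, evict 8, frames (0 3 1)
3 -> hit
5 -> miss, evict 0, frames (1 3 5)
4 -> miss, evict 1, frames (3 5 4)
0 -> miss, evict 3, frames (5 4 0)
6 -> miss, evict 5, frames (4 0 6)
Page faults: 8.

8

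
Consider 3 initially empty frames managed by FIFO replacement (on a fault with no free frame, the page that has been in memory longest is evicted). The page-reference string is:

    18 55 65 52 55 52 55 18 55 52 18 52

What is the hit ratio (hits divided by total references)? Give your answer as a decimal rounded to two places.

18: miss, frames (18)
55: miss, frames (18 55)
65: miss, frames (18 55 65)
52: miss, evict 18, frames (55 65 52)
55: hit
52: hit
55: hit
18: miss, evict 55, frames (65 52 18)
55: miss, evict 65, frames (52 18 55)
52: hit
18: hit
52: hit
Hits: 6 of 12 references → 6/12 = 0.5000.

0.50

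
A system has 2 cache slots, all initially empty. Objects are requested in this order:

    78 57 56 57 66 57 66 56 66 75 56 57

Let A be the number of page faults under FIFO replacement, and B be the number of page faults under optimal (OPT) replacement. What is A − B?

3

Under FIFO: F F F . F F . F F F F F → 10 faults.
Under OPT: F F F . F . . F . F . F → 7 faults.
A − B = 10 − 7 = 3.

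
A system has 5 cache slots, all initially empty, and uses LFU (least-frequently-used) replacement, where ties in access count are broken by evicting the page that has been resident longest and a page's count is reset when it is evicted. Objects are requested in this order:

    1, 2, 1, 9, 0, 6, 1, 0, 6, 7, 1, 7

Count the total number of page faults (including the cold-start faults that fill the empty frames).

6

1 → fault, frames {1}
2 → fault, frames {1,2}
1 → hit
9 → fault, frames {1,2,9}
0 → fault, frames {1,2,9,0}
6 → fault, frames {1,2,9,0,6}
1 → hit
0 → hit
6 → hit
7 → fault, evict 2, frames {1,9,0,6,7}
1 → hit
7 → hit
Page faults: 6.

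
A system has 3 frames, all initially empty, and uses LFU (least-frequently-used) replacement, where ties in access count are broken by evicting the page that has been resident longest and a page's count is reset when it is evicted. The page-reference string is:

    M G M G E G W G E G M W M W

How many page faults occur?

6

M → fault, frames {M}
G → fault, frames {M,G}
M → hit
G → hit
E → fault, frames {M,G,E}
G → hit
W → fault, evict E, frames {M,G,W}
G → hit
E → fault, evict W, frames {M,G,E}
G → hit
M → hit
W → fault, evict E, frames {M,G,W}
M → hit
W → hit
Page faults: 6.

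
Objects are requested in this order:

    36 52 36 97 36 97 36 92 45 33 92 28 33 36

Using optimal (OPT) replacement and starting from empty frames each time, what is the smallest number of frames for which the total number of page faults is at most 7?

3

f=1: 14 faults
f=2: 8 faults
f=3: 7 faults
f=4: 7 faults
f=5: 7 faults
f=6: 7 faults
f=7: 7 faults
Smallest f with faults ≤ 7 is 3.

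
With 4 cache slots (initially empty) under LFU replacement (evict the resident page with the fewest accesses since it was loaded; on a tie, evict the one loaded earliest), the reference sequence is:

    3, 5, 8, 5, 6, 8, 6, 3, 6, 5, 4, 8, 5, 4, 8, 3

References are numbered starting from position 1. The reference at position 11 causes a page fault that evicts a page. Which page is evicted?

3

pos 1: 3 -> fault, frames [3]
pos 2: 5 -> fault, frames [3, 5]
pos 3: 8 -> fault, frames [3, 5, 8]
pos 4: 5 -> hit
pos 5: 6 -> fault, frames [3, 5, 8, 6]
pos 6: 8 -> hit
pos 7: 6 -> hit
pos 8: 3 -> hit
pos 9: 6 -> hit
pos 10: 5 -> hit
pos 11: 4 -> fault, evict 3, frames [5, 8, 6, 4]
At position 11, page 3 is evicted.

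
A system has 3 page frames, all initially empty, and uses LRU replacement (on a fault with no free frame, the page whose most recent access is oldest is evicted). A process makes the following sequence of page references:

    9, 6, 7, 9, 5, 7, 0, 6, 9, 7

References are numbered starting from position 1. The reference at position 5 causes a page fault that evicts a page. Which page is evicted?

6

pos 1: 9 → fault, frames (9)
pos 2: 6 → fault, frames (9 6)
pos 3: 7 → fault, frames (9 6 7)
pos 4: 9 → hit
pos 5: 5 → fault, evict 6, frames (7 9 5)
At position 5, page 6 is evicted.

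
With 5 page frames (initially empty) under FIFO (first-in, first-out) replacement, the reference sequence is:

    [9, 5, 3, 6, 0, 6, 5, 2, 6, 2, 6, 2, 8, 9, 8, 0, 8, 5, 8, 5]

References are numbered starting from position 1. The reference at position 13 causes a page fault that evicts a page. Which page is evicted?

pos 1: 9 -> miss, frames [9]
pos 2: 5 -> miss, frames [9, 5]
pos 3: 3 -> miss, frames [9, 5, 3]
pos 4: 6 -> miss, frames [9, 5, 3, 6]
pos 5: 0 -> miss, frames [9, 5, 3, 6, 0]
pos 6: 6 -> hit
pos 7: 5 -> hit
pos 8: 2 -> miss, evict 9, frames [5, 3, 6, 0, 2]
pos 9: 6 -> hit
pos 10: 2 -> hit
pos 11: 6 -> hit
pos 12: 2 -> hit
pos 13: 8 -> miss, evict 5, frames [3, 6, 0, 2, 8]
At position 13, page 5 is evicted.

5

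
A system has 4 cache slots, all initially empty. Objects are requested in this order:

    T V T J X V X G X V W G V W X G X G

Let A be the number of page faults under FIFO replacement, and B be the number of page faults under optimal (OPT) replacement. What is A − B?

1

Under FIFO: F F . F F . . F . . F . F . . . . . → 7 faults.
Under OPT: F F . F F . . F . . F . . . . . . . → 6 faults.
A − B = 7 − 6 = 1.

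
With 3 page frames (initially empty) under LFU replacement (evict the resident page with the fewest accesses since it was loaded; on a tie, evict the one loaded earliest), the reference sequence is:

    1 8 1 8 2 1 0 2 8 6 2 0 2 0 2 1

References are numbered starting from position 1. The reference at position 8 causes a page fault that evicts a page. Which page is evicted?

0

pos 1: 1: miss, frames [1]
pos 2: 8: miss, frames [1, 8]
pos 3: 1: hit
pos 4: 8: hit
pos 5: 2: miss, frames [1, 8, 2]
pos 6: 1: hit
pos 7: 0: miss, evict 2, frames [1, 8, 0]
pos 8: 2: miss, evict 0, frames [1, 8, 2]
At position 8, page 0 is evicted.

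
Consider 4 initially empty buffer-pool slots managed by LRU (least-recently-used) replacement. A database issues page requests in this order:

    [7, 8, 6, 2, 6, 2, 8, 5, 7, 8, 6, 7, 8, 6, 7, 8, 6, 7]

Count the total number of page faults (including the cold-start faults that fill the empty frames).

7

7 → fault, frames [7]
8 → fault, frames [7, 8]
6 → fault, frames [7, 8, 6]
2 → fault, frames [7, 8, 6, 2]
6 → hit
2 → hit
8 → hit
5 → fault, evict 7, frames [6, 2, 8, 5]
7 → fault, evict 6, frames [2, 8, 5, 7]
8 → hit
6 → fault, evict 2, frames [5, 7, 8, 6]
7 → hit
8 → hit
6 → hit
7 → hit
8 → hit
6 → hit
7 → hit
Page faults: 7.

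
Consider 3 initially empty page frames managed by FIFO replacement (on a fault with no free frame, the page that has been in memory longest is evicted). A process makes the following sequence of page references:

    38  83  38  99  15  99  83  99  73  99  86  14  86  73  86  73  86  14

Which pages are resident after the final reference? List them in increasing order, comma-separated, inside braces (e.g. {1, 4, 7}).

{14, 73, 86}

38 → miss, frames {38}
83 → miss, frames {38,83}
38 → hit
99 → miss, frames {38,83,99}
15 → miss, evict 38, frames {83,99,15}
99 → hit
83 → hit
99 → hit
73 → miss, evict 83, frames {99,15,73}
99 → hit
86 → miss, evict 99, frames {15,73,86}
14 → miss, evict 15, frames {73,86,14}
86 → hit
73 → hit
86 → hit
73 → hit
86 → hit
14 → hit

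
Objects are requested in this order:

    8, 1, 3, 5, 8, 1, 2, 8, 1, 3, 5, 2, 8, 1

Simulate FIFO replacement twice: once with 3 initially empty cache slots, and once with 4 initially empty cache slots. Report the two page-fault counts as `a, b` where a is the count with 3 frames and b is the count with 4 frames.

3 frames: F F F F F F F . . F F . F F → 11 faults.
4 frames: F F F F . . F F F F F F F F → 12 faults.
12 > 11: adding a frame increased faults — Belady's anomaly.

11, 12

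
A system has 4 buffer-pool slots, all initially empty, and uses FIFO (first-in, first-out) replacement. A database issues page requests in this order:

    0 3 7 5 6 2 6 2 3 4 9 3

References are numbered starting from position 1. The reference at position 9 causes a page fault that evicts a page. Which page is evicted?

7

pos 1: 0: miss, frames [0]
pos 2: 3: miss, frames [0, 3]
pos 3: 7: miss, frames [0, 3, 7]
pos 4: 5: miss, frames [0, 3, 7, 5]
pos 5: 6: miss, evict 0, frames [3, 7, 5, 6]
pos 6: 2: miss, evict 3, frames [7, 5, 6, 2]
pos 7: 6: hit
pos 8: 2: hit
pos 9: 3: miss, evict 7, frames [5, 6, 2, 3]
At position 9, page 7 is evicted.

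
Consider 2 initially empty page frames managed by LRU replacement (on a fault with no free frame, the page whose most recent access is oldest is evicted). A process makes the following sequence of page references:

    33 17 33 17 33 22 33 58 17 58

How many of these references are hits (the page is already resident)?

5

33: miss, frames (33)
17: miss, frames (33 17)
33: hit
17: hit
33: hit
22: miss, evict 17, frames (33 22)
33: hit
58: miss, evict 22, frames (33 58)
17: miss, evict 33, frames (58 17)
58: hit
Hits: 5.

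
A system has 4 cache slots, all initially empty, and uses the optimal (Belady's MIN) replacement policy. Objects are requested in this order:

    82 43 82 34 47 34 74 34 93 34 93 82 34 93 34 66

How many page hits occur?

82 -> miss, frames [82]
43 -> miss, frames [82, 43]
82 -> hit
34 -> miss, frames [82, 43, 34]
47 -> miss, frames [82, 43, 34, 47]
34 -> hit
74 -> miss, evict 47, frames [82, 43, 34, 74]
34 -> hit
93 -> miss, evict 74, frames [82, 43, 34, 93]
34 -> hit
93 -> hit
82 -> hit
34 -> hit
93 -> hit
34 -> hit
66 -> miss, evict 93, frames [82, 43, 34, 66]
Hits: 9.

9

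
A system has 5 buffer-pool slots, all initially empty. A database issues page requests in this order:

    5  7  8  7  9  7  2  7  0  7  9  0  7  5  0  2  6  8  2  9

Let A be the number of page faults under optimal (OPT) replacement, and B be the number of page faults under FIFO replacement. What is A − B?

Under OPT: F F F . F . F . F . . . . . . . F F . . → 8 faults.
Under FIFO: F F F . F . F . F . . . . F . . F F . F → 10 faults.
A − B = 8 − 10 = -2.

-2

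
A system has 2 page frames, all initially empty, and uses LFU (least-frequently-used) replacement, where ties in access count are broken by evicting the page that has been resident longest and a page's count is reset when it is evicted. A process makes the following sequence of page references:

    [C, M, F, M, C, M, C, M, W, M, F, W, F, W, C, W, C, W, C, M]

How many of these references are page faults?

C → fault, frames [C]
M → fault, frames [C, M]
F → fault, evict C, frames [M, F]
M → hit
C → fault, evict F, frames [M, C]
M → hit
C → hit
M → hit
W → fault, evict C, frames [M, W]
M → hit
F → fault, evict W, frames [M, F]
W → fault, evict F, frames [M, W]
F → fault, evict W, frames [M, F]
W → fault, evict F, frames [M, W]
C → fault, evict W, frames [M, C]
W → fault, evict C, frames [M, W]
C → fault, evict W, frames [M, C]
W → fault, evict C, frames [M, W]
C → fault, evict W, frames [M, C]
M → hit
Page faults: 14.

14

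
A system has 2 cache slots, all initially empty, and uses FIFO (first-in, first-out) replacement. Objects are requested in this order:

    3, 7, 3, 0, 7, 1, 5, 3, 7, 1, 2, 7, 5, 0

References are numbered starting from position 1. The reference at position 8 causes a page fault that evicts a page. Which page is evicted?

1

pos 1: 3: miss, frames {3}
pos 2: 7: miss, frames {3,7}
pos 3: 3: hit
pos 4: 0: miss, evict 3, frames {7,0}
pos 5: 7: hit
pos 6: 1: miss, evict 7, frames {0,1}
pos 7: 5: miss, evict 0, frames {1,5}
pos 8: 3: miss, evict 1, frames {5,3}
At position 8, page 1 is evicted.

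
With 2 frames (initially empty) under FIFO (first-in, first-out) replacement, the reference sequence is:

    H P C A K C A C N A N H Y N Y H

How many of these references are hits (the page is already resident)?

H → miss, frames [H]
P → miss, frames [H, P]
C → miss, evict H, frames [P, C]
A → miss, evict P, frames [C, A]
K → miss, evict C, frames [A, K]
C → miss, evict A, frames [K, C]
A → miss, evict K, frames [C, A]
C → hit
N → miss, evict C, frames [A, N]
A → hit
N → hit
H → miss, evict A, frames [N, H]
Y → miss, evict N, frames [H, Y]
N → miss, evict H, frames [Y, N]
Y → hit
H → miss, evict Y, frames [N, H]
Hits: 4.

4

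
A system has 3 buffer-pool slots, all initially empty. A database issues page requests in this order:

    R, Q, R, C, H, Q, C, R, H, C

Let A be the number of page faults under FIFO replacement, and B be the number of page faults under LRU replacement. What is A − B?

Under FIFO: F F . F F . . F . . → 5 faults.
Under LRU: F F . F F F . F F . → 7 faults.
A − B = 5 − 7 = -2.

-2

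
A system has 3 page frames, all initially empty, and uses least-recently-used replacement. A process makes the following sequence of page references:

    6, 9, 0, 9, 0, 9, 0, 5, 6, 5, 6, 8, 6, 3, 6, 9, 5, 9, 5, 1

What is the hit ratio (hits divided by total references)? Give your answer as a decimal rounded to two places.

6 -> miss, frames [6]
9 -> miss, frames [6, 9]
0 -> miss, frames [6, 9, 0]
9 -> hit
0 -> hit
9 -> hit
0 -> hit
5 -> miss, evict 6, frames [9, 0, 5]
6 -> miss, evict 9, frames [0, 5, 6]
5 -> hit
6 -> hit
8 -> miss, evict 0, frames [5, 6, 8]
6 -> hit
3 -> miss, evict 5, frames [8, 6, 3]
6 -> hit
9 -> miss, evict 8, frames [3, 6, 9]
5 -> miss, evict 3, frames [6, 9, 5]
9 -> hit
5 -> hit
1 -> miss, evict 6, frames [9, 5, 1]
Hits: 10 of 20 references → 10/20 = 0.5000.

0.50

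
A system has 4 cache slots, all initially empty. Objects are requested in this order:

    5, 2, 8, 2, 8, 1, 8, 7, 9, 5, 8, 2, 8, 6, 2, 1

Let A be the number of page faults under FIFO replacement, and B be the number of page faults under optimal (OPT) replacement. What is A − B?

3

Under FIFO: F F F . . F . F F F F F . F . F → 11 faults.
Under OPT: F F F . . F . F F . . . . F . F → 8 faults.
A − B = 11 − 8 = 3.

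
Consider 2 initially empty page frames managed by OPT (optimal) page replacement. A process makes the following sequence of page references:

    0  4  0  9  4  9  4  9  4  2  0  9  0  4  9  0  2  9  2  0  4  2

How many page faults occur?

10

0: miss, frames (0)
4: miss, frames (0 4)
0: hit
9: miss, evict 0, frames (4 9)
4: hit
9: hit
4: hit
9: hit
4: hit
2: miss, evict 4, frames (9 2)
0: miss, evict 2, frames (9 0)
9: hit
0: hit
4: miss, evict 0, frames (9 4)
9: hit
0: miss, evict 4, frames (9 0)
2: miss, evict 0, frames (9 2)
9: hit
2: hit
0: miss, evict 9, frames (2 0)
4: miss, evict 0, frames (2 4)
2: hit
Page faults: 10.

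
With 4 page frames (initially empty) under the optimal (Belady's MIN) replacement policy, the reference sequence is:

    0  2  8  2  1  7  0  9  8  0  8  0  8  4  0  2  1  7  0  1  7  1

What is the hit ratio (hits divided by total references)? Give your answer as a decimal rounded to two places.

0 -> miss, frames (0)
2 -> miss, frames (0 2)
8 -> miss, frames (0 2 8)
2 -> hit
1 -> miss, frames (0 2 8 1)
7 -> miss, evict 1, frames (0 2 8 7)
0 -> hit
9 -> miss, evict 7, frames (0 2 8 9)
8 -> hit
0 -> hit
8 -> hit
0 -> hit
8 -> hit
4 -> miss, evict 9, frames (0 2 8 4)
0 -> hit
2 -> hit
1 -> miss, evict 4, frames (0 2 8 1)
7 -> miss, evict 8, frames (0 2 1 7)
0 -> hit
1 -> hit
7 -> hit
1 -> hit
Hits: 13 of 22 references → 13/22 = 0.5909.

0.59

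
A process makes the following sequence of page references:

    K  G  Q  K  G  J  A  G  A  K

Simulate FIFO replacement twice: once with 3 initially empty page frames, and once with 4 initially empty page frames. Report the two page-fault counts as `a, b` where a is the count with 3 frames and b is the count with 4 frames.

7, 6

3 frames: F F F . . F F F . F → 7 faults.
4 frames: F F F . . F F . . F → 6 faults.
6 < 7: adding a frame reduced faults, as is typical.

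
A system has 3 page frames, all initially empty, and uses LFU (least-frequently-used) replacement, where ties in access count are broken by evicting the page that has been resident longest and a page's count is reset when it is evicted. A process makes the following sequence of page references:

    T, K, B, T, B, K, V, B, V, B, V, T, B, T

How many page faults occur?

T → miss, frames (T)
K → miss, frames (T K)
B → miss, frames (T K B)
T → hit
B → hit
K → hit
V → miss, evict T, frames (K B V)
B → hit
V → hit
B → hit
V → hit
T → miss, evict K, frames (B V T)
B → hit
T → hit
Page faults: 5.

5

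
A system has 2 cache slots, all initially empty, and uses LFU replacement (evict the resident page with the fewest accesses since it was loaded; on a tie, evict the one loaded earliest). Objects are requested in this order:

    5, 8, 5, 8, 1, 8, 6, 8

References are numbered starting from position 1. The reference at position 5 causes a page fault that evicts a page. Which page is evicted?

pos 1: 5 -> fault, frames (5)
pos 2: 8 -> fault, frames (5 8)
pos 3: 5 -> hit
pos 4: 8 -> hit
pos 5: 1 -> fault, evict 5, frames (8 1)
At position 5, page 5 is evicted.

5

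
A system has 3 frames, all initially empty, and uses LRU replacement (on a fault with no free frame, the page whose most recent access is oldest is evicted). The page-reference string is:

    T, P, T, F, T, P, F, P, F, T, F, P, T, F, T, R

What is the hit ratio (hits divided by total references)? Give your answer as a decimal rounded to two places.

T -> fault, frames (T)
P -> fault, frames (T P)
T -> hit
F -> fault, frames (P T F)
T -> hit
P -> hit
F -> hit
P -> hit
F -> hit
T -> hit
F -> hit
P -> hit
T -> hit
F -> hit
T -> hit
R -> fault, evict P, frames (F T R)
Hits: 12 of 16 references → 12/16 = 0.7500.

0.75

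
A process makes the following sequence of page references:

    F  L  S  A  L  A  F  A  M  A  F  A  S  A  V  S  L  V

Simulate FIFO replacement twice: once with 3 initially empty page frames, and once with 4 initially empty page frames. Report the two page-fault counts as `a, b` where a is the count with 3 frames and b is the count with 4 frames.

3 frames: F F F F . . F . F . . . F F F . F . → 10 faults.
4 frames: F F F F . . . . F . F . . . F F F . → 9 faults.
9 < 10: adding a frame reduced faults, as is typical.

10, 9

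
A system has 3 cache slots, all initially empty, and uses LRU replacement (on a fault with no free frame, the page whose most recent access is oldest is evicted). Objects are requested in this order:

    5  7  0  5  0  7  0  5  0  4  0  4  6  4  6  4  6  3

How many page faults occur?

6

5 → fault, frames {5}
7 → fault, frames {5,7}
0 → fault, frames {5,7,0}
5 → hit
0 → hit
7 → hit
0 → hit
5 → hit
0 → hit
4 → fault, evict 7, frames {5,0,4}
0 → hit
4 → hit
6 → fault, evict 5, frames {0,4,6}
4 → hit
6 → hit
4 → hit
6 → hit
3 → fault, evict 0, frames {4,6,3}
Page faults: 6.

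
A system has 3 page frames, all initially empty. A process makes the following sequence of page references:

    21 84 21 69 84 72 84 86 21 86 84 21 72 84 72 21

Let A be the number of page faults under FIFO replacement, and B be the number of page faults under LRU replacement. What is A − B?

1

Under FIFO: F F . F . F . F F . F . F . . . → 8 faults.
Under LRU: F F . F . F . F F . . . F . . . → 7 faults.
A − B = 8 − 7 = 1.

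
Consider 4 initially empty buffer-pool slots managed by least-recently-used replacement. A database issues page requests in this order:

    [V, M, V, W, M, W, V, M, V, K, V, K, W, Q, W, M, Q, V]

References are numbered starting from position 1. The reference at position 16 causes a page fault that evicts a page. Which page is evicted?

pos 1: V -> fault, frames {V}
pos 2: M -> fault, frames {V,M}
pos 3: V -> hit
pos 4: W -> fault, frames {M,V,W}
pos 5: M -> hit
pos 6: W -> hit
pos 7: V -> hit
pos 8: M -> hit
pos 9: V -> hit
pos 10: K -> fault, frames {W,M,V,K}
pos 11: V -> hit
pos 12: K -> hit
pos 13: W -> hit
pos 14: Q -> fault, evict M, frames {V,K,W,Q}
pos 15: W -> hit
pos 16: M -> fault, evict V, frames {K,Q,W,M}
At position 16, page V is evicted.

V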